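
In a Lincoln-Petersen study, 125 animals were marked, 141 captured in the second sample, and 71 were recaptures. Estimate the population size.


N = M * C / R = 125 * 141 / 71 = 17625 / 71 = 248.24 ≈ 248

248 individuals


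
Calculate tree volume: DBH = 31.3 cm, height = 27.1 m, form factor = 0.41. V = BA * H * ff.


(D/200)^2 = (31.3/200)^2 = 0.1565^2 = 0.02449225
BA = 3.141593 * 0.02449225 = 0.0769447 m^2
V = 0.0769447 * 27.1 * 0.41 = 0.854933 ≈ 0.855 m^3

0.855 m^3


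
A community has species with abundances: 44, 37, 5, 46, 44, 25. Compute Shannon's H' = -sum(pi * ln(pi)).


Total N = 44 + 37 + 5 + 46 + 44 + 25 = 201
Per-species terms:
  p = 44/201 = 0.218905; ln(p) = -1.519117; p*ln(p) = 0.218905 * (-1.519117) = -0.332542
  p = 37/201 = 0.184080; ln(p) = -1.692385; p*ln(p) = 0.184080 * (-1.692385) = -0.311534
  p = 5/201 = 0.024876; ln(p) = -3.693852; p*ln(p) = 0.024876 * (-3.693852) = -0.091888
  p = 46/201 = 0.228856; ln(p) = -1.474662; p*ln(p) = 0.228856 * (-1.474662) = -0.337485
  p = 44/201 = 0.218905; ln(p) = -1.519117; p*ln(p) = 0.218905 * (-1.519117) = -0.332542
  p = 25/201 = 0.124378; ln(p) = -2.084430; p*ln(p) = 0.124378 * (-2.084430) = -0.259257
sum(p*ln(p)) = (-0.332542) + (-0.311534) + (-0.091888) + (-0.337485) + (-0.332542) + (-0.259257) = -1.665248
H' = -(-1.665248) = 1.665248 ≈ 1.6652

1.6652


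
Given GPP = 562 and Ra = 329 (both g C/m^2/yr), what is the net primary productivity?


NPP = GPP - Ra = 562 - 329 = 233 g C/m^2/yr

233 g C/m^2/yr


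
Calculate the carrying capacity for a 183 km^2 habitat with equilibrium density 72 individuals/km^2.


K = 72 * 183 = 13176 individuals

13176 individuals


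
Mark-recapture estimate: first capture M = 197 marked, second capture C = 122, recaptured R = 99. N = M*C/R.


N = M * C / R = 197 * 122 / 99 = 24034 / 99 = 242.77 ≈ 243

243 individuals


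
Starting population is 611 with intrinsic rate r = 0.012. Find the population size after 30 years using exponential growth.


r*t = 0.012 * 30 = 0.36
exp(0.36) = 1.43333
N = 611 * 1.43333 = 875.765 ≈ 876

876


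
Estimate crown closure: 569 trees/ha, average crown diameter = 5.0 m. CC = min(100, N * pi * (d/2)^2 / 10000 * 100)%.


(d/2)^2 = (5.0/2)^2 = 2.5^2 = 6.25
Crown area = 3.141593 * 6.25 = 19.6350 m^2
N * area / 10000 * 100 = 569 * 19.6350 / 10000 * 100 = 111.723
CC = min(100, 111.723) = 100%

100%


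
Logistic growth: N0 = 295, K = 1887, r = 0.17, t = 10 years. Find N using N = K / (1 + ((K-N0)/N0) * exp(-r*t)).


(K - N0)/N0 = (1887 - 295)/295 = 1592/295 = 5.39661
r*t = 0.17 * 10 = 1.7; exp(-1.7) = 0.182684
5.39661 * 0.182684 = 0.985874
1 + 0.985874 = 1.98587
N = 1887 / 1.98587 = 950.213 ≈ 950

950


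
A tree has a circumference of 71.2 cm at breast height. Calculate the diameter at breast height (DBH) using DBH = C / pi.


DBH = C / pi = 71.2 / 3.141593 = 22.6637 ≈ 22.66 cm

22.66 cm


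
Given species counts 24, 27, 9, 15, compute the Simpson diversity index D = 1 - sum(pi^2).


Total N = 24 + 27 + 9 + 15 = 75
Per-species terms:
  p = 24/75 = 0.320000; p^2 = 0.320000^2 = 0.102400
  p = 27/75 = 0.360000; p^2 = 0.360000^2 = 0.129600
  p = 9/75 = 0.120000; p^2 = 0.120000^2 = 0.014400
  p = 15/75 = 0.200000; p^2 = 0.200000^2 = 0.040000
sum(p^2) = 0.102400 + 0.129600 + 0.014400 + 0.040000 = 0.286400
D = 1 - 0.286400 = 0.713600 ≈ 0.7136

0.7136


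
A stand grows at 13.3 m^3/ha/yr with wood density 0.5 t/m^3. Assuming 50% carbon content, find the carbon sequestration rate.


C = 13.3 * 0.5 * 0.5 = 3.325 ≈ 3.33 t C/ha/yr

3.33 t C/ha/yr


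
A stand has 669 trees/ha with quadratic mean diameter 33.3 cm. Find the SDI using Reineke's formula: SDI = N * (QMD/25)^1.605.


QMD/25 = 33.3/25 = 1.332
(1.332)^1.605 = exp(1.605 * ln(1.332)) = exp(1.605 * 0.286682) = exp(0.460125) = 1.58427
SDI = 669 * 1.58427 = 1059.88 ≈ 1060

1060


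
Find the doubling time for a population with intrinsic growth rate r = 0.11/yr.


td = ln(2) / 0.11 = 0.693147 / 0.11 = 6.30134 ≈ 6.3 years

6.3 years


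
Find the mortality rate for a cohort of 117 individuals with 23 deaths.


Mortality rate = 23 / 117 = 0.196581 ≈ 0.1966

0.1966


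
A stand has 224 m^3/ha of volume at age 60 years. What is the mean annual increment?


MAI = 224 / 60 = 3.7333 ≈ 3.73 m^3/ha/yr

3.73 m^3/ha/yr


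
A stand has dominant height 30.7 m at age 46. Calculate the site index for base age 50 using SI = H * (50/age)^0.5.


50/46 = 1.08696
(1.08696)^0.5 = 1.04257
SI = 30.7 * 1.04257 = 32.0069 ≈ 32.0 m

32.0 m


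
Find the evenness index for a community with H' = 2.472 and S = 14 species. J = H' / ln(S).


ln(14) = 2.63906
J = H' / ln(S) = 2.472 / 2.63906 = 0.936697 ≈ 0.9367

0.9367


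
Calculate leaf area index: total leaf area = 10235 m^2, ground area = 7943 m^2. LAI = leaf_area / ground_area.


LAI = 10235 / 7943 = 1.2886 ≈ 1.29

1.29


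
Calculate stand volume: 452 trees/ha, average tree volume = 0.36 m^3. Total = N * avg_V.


V_stand = 452 * 0.36 = 162.72 ≈ 162.7 m^3/ha

162.7 m^3/ha


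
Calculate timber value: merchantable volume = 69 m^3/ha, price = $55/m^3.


Value = 69 * 55 = $3795/ha

$3795/ha


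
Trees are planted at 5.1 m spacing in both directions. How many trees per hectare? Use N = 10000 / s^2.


N = 10000 / 5.1^2 = 10000 / 26.01 = 384.468 ≈ 384 trees/ha

384 trees/ha


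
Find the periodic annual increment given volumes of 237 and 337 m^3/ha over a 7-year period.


PAI = (V2 - V1) / period = (337 - 237) / 7 = 100 / 7 = 14.2857 ≈ 14.29 m^3/ha/yr

14.29 m^3/ha/yr


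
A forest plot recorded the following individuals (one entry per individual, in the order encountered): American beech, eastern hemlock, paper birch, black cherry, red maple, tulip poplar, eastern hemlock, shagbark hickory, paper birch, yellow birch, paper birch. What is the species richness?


Total individuals logged = 11
Distinct species (count of individuals): American beech (1), eastern hemlock (2), paper birch (3), black cherry (1), red maple (1), tulip poplar (1), shagbark hickory (1), yellow birch (1)
Species richness = number of distinct species = 8

8


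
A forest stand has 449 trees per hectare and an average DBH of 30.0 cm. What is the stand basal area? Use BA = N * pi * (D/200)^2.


(D/200)^2 = (30.0/200)^2 = 0.15^2 = 0.0225
Individual BA = 3.141593 * 0.0225 = 0.0706858 m^2
Stand BA = 449 * 0.0706858 = 31.7379 ≈ 31.74 m^2/ha

31.74 m^2/ha


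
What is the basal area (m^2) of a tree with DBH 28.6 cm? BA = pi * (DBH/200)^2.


D/200 = 28.6/200 = 0.143 m
(D/200)^2 = 0.143^2 = 0.020449
BA = 3.141593 * 0.020449 = 0.0642424 ≈ 0.0642 m^2

0.0642 m^2


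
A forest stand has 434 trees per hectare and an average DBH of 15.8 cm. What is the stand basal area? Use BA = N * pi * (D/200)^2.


(D/200)^2 = (15.8/200)^2 = 0.079^2 = 0.006241
Individual BA = 3.141593 * 0.006241 = 0.0196067 m^2
Stand BA = 434 * 0.0196067 = 8.50931 ≈ 8.51 m^2/ha

8.51 m^2/ha


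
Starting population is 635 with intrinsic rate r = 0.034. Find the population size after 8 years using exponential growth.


r*t = 0.034 * 8 = 0.272
exp(0.272) = 1.31259
N = 635 * 1.31259 = 833.495 ≈ 833

833


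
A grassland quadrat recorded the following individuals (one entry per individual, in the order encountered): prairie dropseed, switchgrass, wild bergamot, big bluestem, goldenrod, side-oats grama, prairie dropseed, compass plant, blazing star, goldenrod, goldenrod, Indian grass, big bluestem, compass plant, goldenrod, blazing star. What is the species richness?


Total individuals logged = 16
Distinct species (count of individuals): prairie dropseed (2), switchgrass (1), wild bergamot (1), big bluestem (2), goldenrod (4), side-oats grama (1), compass plant (2), blazing star (2), Indian grass (1)
Species richness = number of distinct species = 9

9


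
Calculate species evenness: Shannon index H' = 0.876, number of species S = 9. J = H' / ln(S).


ln(9) = 2.19722
J = H' / ln(S) = 0.876 / 2.19722 = 0.398686 ≈ 0.3987

0.3987


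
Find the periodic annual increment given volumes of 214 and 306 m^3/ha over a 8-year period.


PAI = (V2 - V1) / period = (306 - 214) / 8 = 92 / 8 = 11.50 m^3/ha/yr

11.50 m^3/ha/yr


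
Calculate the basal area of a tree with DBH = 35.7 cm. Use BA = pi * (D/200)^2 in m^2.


D/200 = 35.7/200 = 0.1785 m
(D/200)^2 = 0.1785^2 = 0.03186225
BA = 3.141593 * 0.03186225 = 0.100098 ≈ 0.1001 m^2

0.1001 m^2


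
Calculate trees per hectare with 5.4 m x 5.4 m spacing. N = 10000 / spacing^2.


N = 10000 / 5.4^2 = 10000 / 29.16 = 342.936 ≈ 343 trees/ha

343 trees/ha


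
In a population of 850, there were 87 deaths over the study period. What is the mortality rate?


Mortality rate = 87 / 850 = 0.102353 ≈ 0.1024

0.1024


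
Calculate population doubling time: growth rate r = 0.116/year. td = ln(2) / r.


td = ln(2) / 0.116 = 0.693147 / 0.116 = 5.97541 ≈ 6.0 years

6.0 years


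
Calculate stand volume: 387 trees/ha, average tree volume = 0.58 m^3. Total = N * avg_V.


V_stand = 387 * 0.58 = 224.46 ≈ 224.5 m^3/ha

224.5 m^3/ha


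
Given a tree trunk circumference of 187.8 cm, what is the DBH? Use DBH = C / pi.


DBH = C / pi = 187.8 / 3.141593 = 59.7786 ≈ 59.78 cm

59.78 cm


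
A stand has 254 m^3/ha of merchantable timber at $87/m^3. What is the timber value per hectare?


Value = 254 * 87 = $22098/ha

$22098/ha


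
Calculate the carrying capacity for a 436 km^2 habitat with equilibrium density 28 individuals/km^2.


K = 28 * 436 = 12208 individuals

12208 individuals


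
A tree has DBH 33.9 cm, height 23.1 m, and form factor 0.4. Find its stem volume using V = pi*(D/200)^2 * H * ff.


(D/200)^2 = (33.9/200)^2 = 0.1695^2 = 0.02873025
BA = 3.141593 * 0.02873025 = 0.0902588 m^2
V = 0.0902588 * 23.1 * 0.4 = 0.833991 ≈ 0.834 m^3

0.834 m^3


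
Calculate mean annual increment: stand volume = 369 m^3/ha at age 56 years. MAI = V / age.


MAI = 369 / 56 = 6.5893 ≈ 6.59 m^3/ha/yr

6.59 m^3/ha/yr


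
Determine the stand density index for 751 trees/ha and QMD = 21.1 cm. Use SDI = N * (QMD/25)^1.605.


QMD/25 = 21.1/25 = 0.844
(0.844)^1.605 = exp(1.605 * ln(0.844)) = exp(1.605 * (-0.169603)) = exp(-0.272213) = 0.761692
SDI = 751 * 0.761692 = 572.031 ≈ 572

572


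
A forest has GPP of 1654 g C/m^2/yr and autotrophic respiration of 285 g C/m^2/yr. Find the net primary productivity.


NPP = GPP - Ra = 1654 - 285 = 1369 g C/m^2/yr

1369 g C/m^2/yr


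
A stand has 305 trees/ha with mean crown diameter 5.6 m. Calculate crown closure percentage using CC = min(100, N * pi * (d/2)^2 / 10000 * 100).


(d/2)^2 = (5.6/2)^2 = 2.8^2 = 7.84
Crown area = 3.141593 * 7.84 = 24.6301 m^2
N * area / 10000 * 100 = 305 * 24.6301 / 10000 * 100 = 75.1218
CC = min(100, 75.1218) = 75.1218 ≈ 75.1%

75.1%


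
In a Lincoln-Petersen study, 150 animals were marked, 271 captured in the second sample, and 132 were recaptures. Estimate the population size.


N = M * C / R = 150 * 271 / 132 = 40650 / 132 = 307.95 ≈ 308

308 individuals


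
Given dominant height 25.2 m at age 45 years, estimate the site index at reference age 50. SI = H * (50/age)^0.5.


50/45 = 1.11111
(1.11111)^0.5 = 1.05409
SI = 25.2 * 1.05409 = 26.5631 ≈ 26.6 m

26.6 m


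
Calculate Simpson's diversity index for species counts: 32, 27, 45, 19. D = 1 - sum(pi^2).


Total N = 32 + 27 + 45 + 19 = 123
Per-species terms:
  p = 32/123 = 0.260163; p^2 = 0.260163^2 = 0.067685
  p = 27/123 = 0.219512; p^2 = 0.219512^2 = 0.048186
  p = 45/123 = 0.365854; p^2 = 0.365854^2 = 0.133849
  p = 19/123 = 0.154472; p^2 = 0.154472^2 = 0.023862
sum(p^2) = 0.067685 + 0.048186 + 0.133849 + 0.023862 = 0.273582
D = 1 - 0.273582 = 0.726418 ≈ 0.7264

0.7264


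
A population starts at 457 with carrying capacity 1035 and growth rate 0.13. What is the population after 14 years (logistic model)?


(K - N0)/N0 = (1035 - 457)/457 = 578/457 = 1.26477
r*t = 0.13 * 14 = 1.82; exp(-1.82) = 0.162026
1.26477 * 0.162026 = 0.204926
1 + 0.204926 = 1.20493
N = 1035 / 1.20493 = 858.971 ≈ 859

859


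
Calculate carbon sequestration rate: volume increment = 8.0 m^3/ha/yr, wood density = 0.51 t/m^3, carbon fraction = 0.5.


C = 8.0 * 0.51 * 0.5 = 2.04 t C/ha/yr

2.04 t C/ha/yr


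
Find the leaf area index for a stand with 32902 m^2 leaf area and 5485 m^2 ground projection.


LAI = 32902 / 5485 = 5.9985 ≈ 6.00

6.00


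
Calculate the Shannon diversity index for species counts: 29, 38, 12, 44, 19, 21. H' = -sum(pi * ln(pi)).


Total N = 29 + 38 + 12 + 44 + 19 + 21 = 163
Per-species terms:
  p = 29/163 = 0.177914; ln(p) = -1.726455; p*ln(p) = 0.177914 * (-1.726455) = -0.307161
  p = 38/163 = 0.233129; ln(p) = -1.456163; p*ln(p) = 0.233129 * (-1.456163) = -0.339474
  p = 12/163 = 0.073620; ln(p) = -2.608839; p*ln(p) = 0.073620 * (-2.608839) = -0.192063
  p = 44/163 = 0.269939; ln(p) = -1.309559; p*ln(p) = 0.269939 * (-1.309559) = -0.353501
  p = 19/163 = 0.116564; ln(p) = -2.149315; p*ln(p) = 0.116564 * (-2.149315) = -0.250533
  p = 21/163 = 0.128834; ln(p) = -2.049231; p*ln(p) = 0.128834 * (-2.049231) = -0.264011
sum(p*ln(p)) = (-0.307161) + (-0.339474) + (-0.192063) + (-0.353501) + (-0.250533) + (-0.264011) = -1.706743
H' = -(-1.706743) = 1.706743 ≈ 1.7067

1.7067


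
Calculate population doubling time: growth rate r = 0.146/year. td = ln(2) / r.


td = ln(2) / 0.146 = 0.693147 / 0.146 = 4.74758 ≈ 4.7 years

4.7 years


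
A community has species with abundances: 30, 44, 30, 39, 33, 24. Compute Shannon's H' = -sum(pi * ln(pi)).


Total N = 30 + 44 + 30 + 39 + 33 + 24 = 200
Per-species terms:
  p = 30/200 = 0.150000; ln(p) = -1.897120; p*ln(p) = 0.150000 * (-1.897120) = -0.284568
  p = 44/200 = 0.220000; ln(p) = -1.514128; p*ln(p) = 0.220000 * (-1.514128) = -0.333108
  p = 30/200 = 0.150000; ln(p) = -1.897120; p*ln(p) = 0.150000 * (-1.897120) = -0.284568
  p = 39/200 = 0.195000; ln(p) = -1.634756; p*ln(p) = 0.195000 * (-1.634756) = -0.318777
  p = 33/200 = 0.165000; ln(p) = -1.801810; p*ln(p) = 0.165000 * (-1.801810) = -0.297299
  p = 24/200 = 0.120000; ln(p) = -2.120264; p*ln(p) = 0.120000 * (-2.120264) = -0.254432
sum(p*ln(p)) = (-0.284568) + (-0.333108) + (-0.284568) + (-0.318777) + (-0.297299) + (-0.254432) = -1.772752
H' = -(-1.772752) = 1.772752 ≈ 1.7728

1.7728


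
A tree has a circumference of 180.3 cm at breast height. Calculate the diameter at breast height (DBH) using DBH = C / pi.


DBH = C / pi = 180.3 / 3.141593 = 57.3913 ≈ 57.39 cm

57.39 cm


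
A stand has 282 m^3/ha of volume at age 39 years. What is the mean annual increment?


MAI = 282 / 39 = 7.2308 ≈ 7.23 m^3/ha/yr

7.23 m^3/ha/yr


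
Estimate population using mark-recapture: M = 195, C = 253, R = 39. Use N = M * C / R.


N = M * C / R = 195 * 253 / 39 = 49335 / 39 = 1265

1265 individuals


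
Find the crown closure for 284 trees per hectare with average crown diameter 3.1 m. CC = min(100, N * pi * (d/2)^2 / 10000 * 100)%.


(d/2)^2 = (3.1/2)^2 = 1.55^2 = 2.4025
Crown area = 3.141593 * 2.4025 = 7.54768 m^2
N * area / 10000 * 100 = 284 * 7.54768 / 10000 * 100 = 21.4354
CC = min(100, 21.4354) = 21.4354 ≈ 21.4%

21.4%


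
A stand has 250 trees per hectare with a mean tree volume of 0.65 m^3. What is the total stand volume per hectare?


V_stand = 250 * 0.65 = 162.5 m^3/ha

162.5 m^3/ha


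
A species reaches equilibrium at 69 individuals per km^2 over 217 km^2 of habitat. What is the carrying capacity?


K = 69 * 217 = 14973 individuals

14973 individuals


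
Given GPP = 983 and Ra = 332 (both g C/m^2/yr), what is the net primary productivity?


NPP = GPP - Ra = 983 - 332 = 651 g C/m^2/yr

651 g C/m^2/yr


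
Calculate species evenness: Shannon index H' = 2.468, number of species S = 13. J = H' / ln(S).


ln(13) = 2.56495
J = H' / ln(S) = 2.468 / 2.56495 = 0.962202 ≈ 0.9622

0.9622


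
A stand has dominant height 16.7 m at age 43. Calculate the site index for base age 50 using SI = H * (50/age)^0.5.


50/43 = 1.16279
(1.16279)^0.5 = 1.07833
SI = 16.7 * 1.07833 = 18.0081 ≈ 18.0 m

18.0 m


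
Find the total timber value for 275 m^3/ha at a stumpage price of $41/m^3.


Value = 275 * 41 = $11275/ha

$11275/ha


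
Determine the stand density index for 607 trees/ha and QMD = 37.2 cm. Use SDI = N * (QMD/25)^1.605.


QMD/25 = 37.2/25 = 1.488
(1.488)^1.605 = exp(1.605 * ln(1.488)) = exp(1.605 * 0.397433) = exp(0.637880) = 1.89246
SDI = 607 * 1.89246 = 1148.72 ≈ 1149

1149


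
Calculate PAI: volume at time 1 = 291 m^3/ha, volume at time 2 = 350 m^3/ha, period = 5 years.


PAI = (V2 - V1) / period = (350 - 291) / 5 = 59 / 5 = 11.80 m^3/ha/yr

11.80 m^3/ha/yr


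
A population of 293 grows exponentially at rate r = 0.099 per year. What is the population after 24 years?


r*t = 0.099 * 24 = 2.376
exp(2.376) = 10.7618
N = 293 * 10.7618 = 3153.21 ≈ 3153

3153


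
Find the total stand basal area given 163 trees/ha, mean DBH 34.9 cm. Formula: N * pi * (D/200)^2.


(D/200)^2 = (34.9/200)^2 = 0.1745^2 = 0.03045025
Individual BA = 3.141593 * 0.03045025 = 0.0956623 m^2
Stand BA = 163 * 0.0956623 = 15.5930 ≈ 15.59 m^2/ha

15.59 m^2/ha


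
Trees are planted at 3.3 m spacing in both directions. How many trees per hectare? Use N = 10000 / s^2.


N = 10000 / 3.3^2 = 10000 / 10.89 = 918.274 ≈ 918 trees/ha

918 trees/ha


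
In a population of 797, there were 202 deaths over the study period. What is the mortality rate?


Mortality rate = 202 / 797 = 0.253450 ≈ 0.2535

0.2535


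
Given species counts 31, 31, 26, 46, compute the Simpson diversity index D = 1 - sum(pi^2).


Total N = 31 + 31 + 26 + 46 = 134
Per-species terms:
  p = 31/134 = 0.231343; p^2 = 0.231343^2 = 0.053520
  p = 31/134 = 0.231343; p^2 = 0.231343^2 = 0.053520
  p = 26/134 = 0.194030; p^2 = 0.194030^2 = 0.037648
  p = 46/134 = 0.343284; p^2 = 0.343284^2 = 0.117844
sum(p^2) = 0.053520 + 0.053520 + 0.037648 + 0.117844 = 0.262532
D = 1 - 0.262532 = 0.737468 ≈ 0.7375

0.7375


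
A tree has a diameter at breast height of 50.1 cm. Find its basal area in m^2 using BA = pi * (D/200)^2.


D/200 = 50.1/200 = 0.2505 m
(D/200)^2 = 0.2505^2 = 0.06275025
BA = 3.141593 * 0.06275025 = 0.197136 ≈ 0.1971 m^2

0.1971 m^2


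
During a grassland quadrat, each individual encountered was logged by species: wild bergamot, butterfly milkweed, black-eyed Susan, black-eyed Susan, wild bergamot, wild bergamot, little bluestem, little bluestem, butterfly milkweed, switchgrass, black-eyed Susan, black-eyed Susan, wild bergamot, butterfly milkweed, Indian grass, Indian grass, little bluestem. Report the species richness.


Total individuals logged = 17
Distinct species (count of individuals): wild bergamot (4), butterfly milkweed (3), black-eyed Susan (4), little bluestem (3), switchgrass (1), Indian grass (2)
Species richness = number of distinct species = 6

6


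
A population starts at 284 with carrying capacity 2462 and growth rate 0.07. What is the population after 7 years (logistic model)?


(K - N0)/N0 = (2462 - 284)/284 = 2178/284 = 7.66901
r*t = 0.07 * 7 = 0.49; exp(-0.49) = 0.612626
7.66901 * 0.612626 = 4.69823
1 + 4.69823 = 5.69823
N = 2462 / 5.69823 = 432.064 ≈ 432

432


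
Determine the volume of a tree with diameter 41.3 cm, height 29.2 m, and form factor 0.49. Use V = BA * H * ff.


(D/200)^2 = (41.3/200)^2 = 0.2065^2 = 0.04264225
BA = 3.141593 * 0.04264225 = 0.133965 m^2
V = 0.133965 * 29.2 * 0.49 = 1.91677 ≈ 1.917 m^3

1.917 m^3


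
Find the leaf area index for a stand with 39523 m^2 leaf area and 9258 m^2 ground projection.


LAI = 39523 / 9258 = 4.2691 ≈ 4.27

4.27


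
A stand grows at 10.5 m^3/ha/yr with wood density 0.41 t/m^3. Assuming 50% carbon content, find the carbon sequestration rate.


C = 10.5 * 0.41 * 0.5 = 2.1525 ≈ 2.15 t C/ha/yr

2.15 t C/ha/yr


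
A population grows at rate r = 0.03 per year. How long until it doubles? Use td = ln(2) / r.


td = ln(2) / 0.03 = 0.693147 / 0.03 = 23.1049 ≈ 23.1 years

23.1 years


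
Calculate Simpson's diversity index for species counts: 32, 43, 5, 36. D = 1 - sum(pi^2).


Total N = 32 + 43 + 5 + 36 = 116
Per-species terms:
  p = 32/116 = 0.275862; p^2 = 0.275862^2 = 0.076100
  p = 43/116 = 0.370690; p^2 = 0.370690^2 = 0.137411
  p = 5/116 = 0.043103; p^2 = 0.043103^2 = 0.001858
  p = 36/116 = 0.310345; p^2 = 0.310345^2 = 0.096314
sum(p^2) = 0.076100 + 0.137411 + 0.001858 + 0.096314 = 0.311683
D = 1 - 0.311683 = 0.688317 ≈ 0.6883

0.6883


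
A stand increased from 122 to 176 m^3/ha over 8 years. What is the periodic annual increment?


PAI = (V2 - V1) / period = (176 - 122) / 8 = 54 / 8 = 6.75 m^3/ha/yr

6.75 m^3/ha/yr


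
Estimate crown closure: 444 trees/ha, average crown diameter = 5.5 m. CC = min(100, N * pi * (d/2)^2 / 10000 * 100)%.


(d/2)^2 = (5.5/2)^2 = 2.75^2 = 7.5625
Crown area = 3.141593 * 7.5625 = 23.7583 m^2
N * area / 10000 * 100 = 444 * 23.7583 / 10000 * 100 = 105.487
CC = min(100, 105.487) = 100%

100%


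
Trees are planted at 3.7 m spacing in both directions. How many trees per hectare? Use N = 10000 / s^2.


N = 10000 / 3.7^2 = 10000 / 13.69 = 730.460 ≈ 730 trees/ha

730 trees/ha


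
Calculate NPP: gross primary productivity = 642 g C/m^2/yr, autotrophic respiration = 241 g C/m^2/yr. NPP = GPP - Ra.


NPP = GPP - Ra = 642 - 241 = 401 g C/m^2/yr

401 g C/m^2/yr


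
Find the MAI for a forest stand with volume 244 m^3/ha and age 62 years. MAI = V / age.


MAI = 244 / 62 = 3.9355 ≈ 3.94 m^3/ha/yr

3.94 m^3/ha/yr


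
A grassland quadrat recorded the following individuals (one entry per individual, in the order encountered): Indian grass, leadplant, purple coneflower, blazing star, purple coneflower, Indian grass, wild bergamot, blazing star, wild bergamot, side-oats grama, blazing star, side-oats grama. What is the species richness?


Total individuals logged = 12
Distinct species (count of individuals): Indian grass (2), leadplant (1), purple coneflower (2), blazing star (3), wild bergamot (2), side-oats grama (2)
Species richness = number of distinct species = 6

6


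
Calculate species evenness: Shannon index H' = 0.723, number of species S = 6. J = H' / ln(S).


ln(6) = 1.79176
J = H' / ln(S) = 0.723 / 1.79176 = 0.403514 ≈ 0.4035

0.4035


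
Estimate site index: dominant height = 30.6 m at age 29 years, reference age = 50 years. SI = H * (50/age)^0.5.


50/29 = 1.72414
(1.72414)^0.5 = 1.31307
SI = 30.6 * 1.31307 = 40.1799 ≈ 40.2 m

40.2 m


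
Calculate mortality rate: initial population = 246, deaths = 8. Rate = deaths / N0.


Mortality rate = 8 / 246 = 0.032520 ≈ 0.0325

0.0325


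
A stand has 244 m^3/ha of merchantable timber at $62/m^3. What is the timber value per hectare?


Value = 244 * 62 = $15128/ha

$15128/ha


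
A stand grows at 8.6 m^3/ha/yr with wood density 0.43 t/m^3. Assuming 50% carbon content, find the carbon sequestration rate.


C = 8.6 * 0.43 * 0.5 = 1.849 ≈ 1.85 t C/ha/yr

1.85 t C/ha/yr


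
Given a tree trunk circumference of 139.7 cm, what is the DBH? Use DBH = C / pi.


DBH = C / pi = 139.7 / 3.141593 = 44.4679 ≈ 44.47 cm

44.47 cm


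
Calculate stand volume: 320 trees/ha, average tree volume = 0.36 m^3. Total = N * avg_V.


V_stand = 320 * 0.36 = 115.2 m^3/ha

115.2 m^3/ha


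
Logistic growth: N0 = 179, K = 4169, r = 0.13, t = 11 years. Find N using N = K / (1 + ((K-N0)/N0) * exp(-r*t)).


(K - N0)/N0 = (4169 - 179)/179 = 3990/179 = 22.2905
r*t = 0.13 * 11 = 1.43; exp(-1.43) = 0.239309
22.2905 * 0.239309 = 5.33432
1 + 5.33432 = 6.33432
N = 4169 / 6.33432 = 658.161 ≈ 658

658


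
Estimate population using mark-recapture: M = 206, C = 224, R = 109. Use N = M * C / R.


N = M * C / R = 206 * 224 / 109 = 46144 / 109 = 423.34 ≈ 423

423 individuals


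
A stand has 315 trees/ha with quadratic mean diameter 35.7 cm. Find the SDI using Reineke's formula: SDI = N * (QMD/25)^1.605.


QMD/25 = 35.7/25 = 1.428
(1.428)^1.605 = exp(1.605 * ln(1.428)) = exp(1.605 * 0.356275) = exp(0.571821) = 1.77149
SDI = 315 * 1.77149 = 558.019 ≈ 558

558


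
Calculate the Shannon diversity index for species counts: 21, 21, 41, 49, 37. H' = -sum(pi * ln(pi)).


Total N = 21 + 21 + 41 + 49 + 37 = 169
Per-species terms:
  p = 21/169 = 0.124260; ln(p) = -2.085379; p*ln(p) = 0.124260 * (-2.085379) = -0.259129
  p = 21/169 = 0.124260; ln(p) = -2.085379; p*ln(p) = 0.124260 * (-2.085379) = -0.259129
  p = 41/169 = 0.242604; ln(p) = -1.416325; p*ln(p) = 0.242604 * (-1.416325) = -0.343606
  p = 49/169 = 0.289941; ln(p) = -1.238078; p*ln(p) = 0.289941 * (-1.238078) = -0.358970
  p = 37/169 = 0.218935; ln(p) = -1.518980; p*ln(p) = 0.218935 * (-1.518980) = -0.332558
sum(p*ln(p)) = (-0.259129) + (-0.259129) + (-0.343606) + (-0.358970) + (-0.332558) = -1.553392
H' = -(-1.553392) = 1.553392 ≈ 1.5534

1.5534


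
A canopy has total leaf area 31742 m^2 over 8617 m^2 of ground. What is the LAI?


LAI = 31742 / 8617 = 3.6836 ≈ 3.68

3.68


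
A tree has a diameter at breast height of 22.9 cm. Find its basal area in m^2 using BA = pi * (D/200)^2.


D/200 = 22.9/200 = 0.1145 m
(D/200)^2 = 0.1145^2 = 0.01311025
BA = 3.141593 * 0.01311025 = 0.0411871 ≈ 0.0412 m^2

0.0412 m^2


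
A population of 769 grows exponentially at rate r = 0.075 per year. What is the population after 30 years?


r*t = 0.075 * 30 = 2.25
exp(2.25) = 9.48774
N = 769 * 9.48774 = 7296.07 ≈ 7296

7296


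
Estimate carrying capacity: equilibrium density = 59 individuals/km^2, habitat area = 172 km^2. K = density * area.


K = 59 * 172 = 10148 individuals

10148 individuals


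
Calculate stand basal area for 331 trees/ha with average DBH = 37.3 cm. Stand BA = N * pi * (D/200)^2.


(D/200)^2 = (37.3/200)^2 = 0.1865^2 = 0.03478225
Individual BA = 3.141593 * 0.03478225 = 0.109272 m^2
Stand BA = 331 * 0.109272 = 36.1690 ≈ 36.17 m^2/ha

36.17 m^2/ha


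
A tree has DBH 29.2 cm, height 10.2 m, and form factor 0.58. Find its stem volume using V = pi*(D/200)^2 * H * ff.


(D/200)^2 = (29.2/200)^2 = 0.146^2 = 0.021316
BA = 3.141593 * 0.021316 = 0.0669662 m^2
V = 0.0669662 * 10.2 * 0.58 = 0.396172 ≈ 0.396 m^3

0.396 m^3


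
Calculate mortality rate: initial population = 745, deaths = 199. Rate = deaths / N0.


Mortality rate = 199 / 745 = 0.267114 ≈ 0.2671

0.2671


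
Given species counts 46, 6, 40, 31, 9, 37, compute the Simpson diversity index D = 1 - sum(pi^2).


Total N = 46 + 6 + 40 + 31 + 9 + 37 = 169
Per-species terms:
  p = 46/169 = 0.272189; p^2 = 0.272189^2 = 0.074087
  p = 6/169 = 0.035503; p^2 = 0.035503^2 = 0.001260
  p = 40/169 = 0.236686; p^2 = 0.236686^2 = 0.056020
  p = 31/169 = 0.183432; p^2 = 0.183432^2 = 0.033647
  p = 9/169 = 0.053254; p^2 = 0.053254^2 = 0.002836
  p = 37/169 = 0.218935; p^2 = 0.218935^2 = 0.047933
sum(p^2) = 0.074087 + 0.001260 + 0.056020 + 0.033647 + 0.002836 + 0.047933 = 0.215783
D = 1 - 0.215783 = 0.784217 ≈ 0.7842

0.7842


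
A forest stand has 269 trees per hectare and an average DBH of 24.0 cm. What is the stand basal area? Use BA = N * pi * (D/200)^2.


(D/200)^2 = (24.0/200)^2 = 0.12^2 = 0.0144
Individual BA = 3.141593 * 0.0144 = 0.0452389 m^2
Stand BA = 269 * 0.0452389 = 12.1693 ≈ 12.17 m^2/ha

12.17 m^2/ha


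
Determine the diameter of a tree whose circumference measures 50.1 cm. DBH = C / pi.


DBH = C / pi = 50.1 / 3.141593 = 15.9473 ≈ 15.95 cm

15.95 cm


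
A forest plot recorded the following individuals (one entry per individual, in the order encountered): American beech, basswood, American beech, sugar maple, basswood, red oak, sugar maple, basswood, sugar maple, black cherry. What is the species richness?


Total individuals logged = 10
Distinct species (count of individuals): American beech (2), basswood (3), sugar maple (3), red oak (1), black cherry (1)
Species richness = number of distinct species = 5

5


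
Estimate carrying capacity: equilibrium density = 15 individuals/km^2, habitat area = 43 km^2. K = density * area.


K = 15 * 43 = 645 individuals

645 individuals


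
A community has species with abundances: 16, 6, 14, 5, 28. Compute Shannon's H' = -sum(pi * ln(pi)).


Total N = 16 + 6 + 14 + 5 + 28 = 69
Per-species terms:
  p = 16/69 = 0.231884; ln(p) = -1.461518; p*ln(p) = 0.231884 * (-1.461518) = -0.338903
  p = 6/69 = 0.086957; ln(p) = -2.442342; p*ln(p) = 0.086957 * (-2.442342) = -0.212379
  p = 14/69 = 0.202899; ln(p) = -1.595047; p*ln(p) = 0.202899 * (-1.595047) = -0.323633
  p = 5/69 = 0.072464; ln(p) = -2.624665; p*ln(p) = 0.072464 * (-2.624665) = -0.190194
  p = 28/69 = 0.405797; ln(p) = -0.901902; p*ln(p) = 0.405797 * (-0.901902) = -0.365989
sum(p*ln(p)) = (-0.338903) + (-0.212379) + (-0.323633) + (-0.190194) + (-0.365989) = -1.431098
H' = -(-1.431098) = 1.431098 ≈ 1.4311

1.4311


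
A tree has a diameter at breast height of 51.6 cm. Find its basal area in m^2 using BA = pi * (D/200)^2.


D/200 = 51.6/200 = 0.258 m
(D/200)^2 = 0.258^2 = 0.066564
BA = 3.141593 * 0.066564 = 0.209117 ≈ 0.2091 m^2

0.2091 m^2


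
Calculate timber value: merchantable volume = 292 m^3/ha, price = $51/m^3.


Value = 292 * 51 = $14892/ha

$14892/ha


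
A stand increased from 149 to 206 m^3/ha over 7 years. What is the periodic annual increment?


PAI = (V2 - V1) / period = (206 - 149) / 7 = 57 / 7 = 8.1429 ≈ 8.14 m^3/ha/yr

8.14 m^3/ha/yr


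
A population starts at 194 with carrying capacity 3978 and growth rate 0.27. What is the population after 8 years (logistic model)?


(K - N0)/N0 = (3978 - 194)/194 = 3784/194 = 19.5052
r*t = 0.27 * 8 = 2.16; exp(-2.16) = 0.115325
19.5052 * 0.115325 = 2.24944
1 + 2.24944 = 3.24944
N = 3978 / 3.24944 = 1224.21 ≈ 1224

1224


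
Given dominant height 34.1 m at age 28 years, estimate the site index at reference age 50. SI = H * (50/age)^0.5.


50/28 = 1.78571
(1.78571)^0.5 = 1.33630
SI = 34.1 * 1.33630 = 45.5678 ≈ 45.6 m

45.6 m


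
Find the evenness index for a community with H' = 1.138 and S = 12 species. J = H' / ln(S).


ln(12) = 2.48491
J = H' / ln(S) = 1.138 / 2.48491 = 0.457964 ≈ 0.4580

0.4580


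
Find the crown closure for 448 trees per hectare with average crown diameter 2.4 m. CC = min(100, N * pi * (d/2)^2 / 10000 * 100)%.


(d/2)^2 = (2.4/2)^2 = 1.2^2 = 1.44
Crown area = 3.141593 * 1.44 = 4.52389 m^2
N * area / 10000 * 100 = 448 * 4.52389 / 10000 * 100 = 20.2670
CC = min(100, 20.2670) = 20.2670 ≈ 20.3%

20.3%


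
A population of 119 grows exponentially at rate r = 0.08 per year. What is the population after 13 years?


r*t = 0.08 * 13 = 1.04
exp(1.04) = 2.82922
N = 119 * 2.82922 = 336.677 ≈ 337

337


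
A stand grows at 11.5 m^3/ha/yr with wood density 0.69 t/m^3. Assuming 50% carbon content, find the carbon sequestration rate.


C = 11.5 * 0.69 * 0.5 = 3.9675 ≈ 3.97 t C/ha/yr

3.97 t C/ha/yr


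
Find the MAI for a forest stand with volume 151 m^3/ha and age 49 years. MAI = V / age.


MAI = 151 / 49 = 3.0816 ≈ 3.08 m^3/ha/yr

3.08 m^3/ha/yr


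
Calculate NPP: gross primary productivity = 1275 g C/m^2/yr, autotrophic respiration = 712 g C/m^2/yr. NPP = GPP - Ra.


NPP = GPP - Ra = 1275 - 712 = 563 g C/m^2/yr

563 g C/m^2/yr


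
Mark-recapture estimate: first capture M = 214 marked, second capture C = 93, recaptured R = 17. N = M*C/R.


N = M * C / R = 214 * 93 / 17 = 19902 / 17 = 1170.71 ≈ 1171

1171 individuals


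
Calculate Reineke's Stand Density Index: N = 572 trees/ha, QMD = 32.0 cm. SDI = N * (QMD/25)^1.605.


QMD/25 = 32.0/25 = 1.28
(1.28)^1.605 = exp(1.605 * ln(1.28)) = exp(1.605 * 0.246860) = exp(0.396210) = 1.48618
SDI = 572 * 1.48618 = 850.095 ≈ 850

850


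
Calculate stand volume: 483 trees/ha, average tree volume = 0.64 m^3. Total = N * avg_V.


V_stand = 483 * 0.64 = 309.12 ≈ 309.1 m^3/ha

309.1 m^3/ha


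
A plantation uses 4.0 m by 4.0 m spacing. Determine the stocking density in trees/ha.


N = 10000 / 4.0^2 = 10000 / 16 = 625.000 ≈ 625 trees/ha

625 trees/ha


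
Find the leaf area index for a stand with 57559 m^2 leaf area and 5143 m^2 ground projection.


LAI = 57559 / 5143 = 11.1917 ≈ 11.19

11.19


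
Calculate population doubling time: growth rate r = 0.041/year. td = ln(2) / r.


td = ln(2) / 0.041 = 0.693147 / 0.041 = 16.9060 ≈ 16.9 years

16.9 years


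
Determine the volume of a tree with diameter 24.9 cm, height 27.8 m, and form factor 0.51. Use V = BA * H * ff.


(D/200)^2 = (24.9/200)^2 = 0.1245^2 = 0.01550025
BA = 3.141593 * 0.01550025 = 0.0486955 m^2
V = 0.0486955 * 27.8 * 0.51 = 0.690405 ≈ 0.690 m^3

0.690 m^3


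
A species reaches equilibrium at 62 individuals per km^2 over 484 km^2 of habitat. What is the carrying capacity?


K = 62 * 484 = 30008 individuals

30008 individuals


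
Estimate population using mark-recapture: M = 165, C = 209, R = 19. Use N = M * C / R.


N = M * C / R = 165 * 209 / 19 = 34485 / 19 = 1815

1815 individuals


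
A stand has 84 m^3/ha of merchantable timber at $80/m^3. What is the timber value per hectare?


Value = 84 * 80 = $6720/ha

$6720/ha


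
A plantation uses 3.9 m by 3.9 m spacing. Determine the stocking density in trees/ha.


N = 10000 / 3.9^2 = 10000 / 15.21 = 657.462 ≈ 657 trees/ha

657 trees/ha


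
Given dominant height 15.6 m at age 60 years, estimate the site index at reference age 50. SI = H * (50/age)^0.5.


50/60 = 0.833333
(0.833333)^0.5 = 0.912871
SI = 15.6 * 0.912871 = 14.2408 ≈ 14.2 m

14.2 m


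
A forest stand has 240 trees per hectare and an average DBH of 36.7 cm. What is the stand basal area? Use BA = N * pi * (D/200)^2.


(D/200)^2 = (36.7/200)^2 = 0.1835^2 = 0.03367225
Individual BA = 3.141593 * 0.03367225 = 0.105785 m^2
Stand BA = 240 * 0.105785 = 25.3884 ≈ 25.39 m^2/ha

25.39 m^2/ha


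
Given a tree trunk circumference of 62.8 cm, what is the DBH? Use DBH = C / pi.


DBH = C / pi = 62.8 / 3.141593 = 19.9899 ≈ 19.99 cm

19.99 cm


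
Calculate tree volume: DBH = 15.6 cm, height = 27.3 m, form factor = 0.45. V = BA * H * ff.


(D/200)^2 = (15.6/200)^2 = 0.078^2 = 0.006084
BA = 3.141593 * 0.006084 = 0.0191135 m^2
V = 0.0191135 * 27.3 * 0.45 = 0.234809 ≈ 0.235 m^3

0.235 m^3


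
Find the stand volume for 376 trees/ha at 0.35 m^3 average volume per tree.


V_stand = 376 * 0.35 = 131.6 m^3/ha

131.6 m^3/ha


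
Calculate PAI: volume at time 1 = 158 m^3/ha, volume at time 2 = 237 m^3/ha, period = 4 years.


PAI = (V2 - V1) / period = (237 - 158) / 4 = 79 / 4 = 19.75 m^3/ha/yr

19.75 m^3/ha/yr


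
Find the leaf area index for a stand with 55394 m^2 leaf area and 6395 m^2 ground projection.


LAI = 55394 / 6395 = 8.6621 ≈ 8.66

8.66


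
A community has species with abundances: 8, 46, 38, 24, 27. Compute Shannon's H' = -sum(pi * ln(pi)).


Total N = 8 + 46 + 38 + 24 + 27 = 143
Per-species terms:
  p = 8/143 = 0.055944; ln(p) = -2.883404; p*ln(p) = 0.055944 * (-2.883404) = -0.161309
  p = 46/143 = 0.321678; ln(p) = -1.134204; p*ln(p) = 0.321678 * (-1.134204) = -0.364848
  p = 38/143 = 0.265734; ln(p) = -1.325259; p*ln(p) = 0.265734 * (-1.325259) = -0.352166
  p = 24/143 = 0.167832; ln(p) = -1.784792; p*ln(p) = 0.167832 * (-1.784792) = -0.299545
  p = 27/143 = 0.188811; ln(p) = -1.667009; p*ln(p) = 0.188811 * (-1.667009) = -0.314750
sum(p*ln(p)) = (-0.161309) + (-0.364848) + (-0.352166) + (-0.299545) + (-0.314750) = -1.492618
H' = -(-1.492618) = 1.492618 ≈ 1.4926

1.4926


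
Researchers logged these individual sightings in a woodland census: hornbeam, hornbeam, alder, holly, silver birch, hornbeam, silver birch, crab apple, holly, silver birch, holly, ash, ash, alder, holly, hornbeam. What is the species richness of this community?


Total individuals logged = 16
Distinct species (count of individuals): hornbeam (4), alder (2), holly (4), silver birch (3), crab apple (1), ash (2)
Species richness = number of distinct species = 6

6


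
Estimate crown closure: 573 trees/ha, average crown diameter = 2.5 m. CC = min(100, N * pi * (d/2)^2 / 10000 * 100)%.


(d/2)^2 = (2.5/2)^2 = 1.25^2 = 1.5625
Crown area = 3.141593 * 1.5625 = 4.90874 m^2
N * area / 10000 * 100 = 573 * 4.90874 / 10000 * 100 = 28.1271
CC = min(100, 28.1271) = 28.1271 ≈ 28.1%

28.1%


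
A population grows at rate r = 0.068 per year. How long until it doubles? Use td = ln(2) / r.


td = ln(2) / 0.068 = 0.693147 / 0.068 = 10.1933 ≈ 10.2 years

10.2 years


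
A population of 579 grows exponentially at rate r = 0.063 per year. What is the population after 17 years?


r*t = 0.063 * 17 = 1.071
exp(1.071) = 2.91830
N = 579 * 2.91830 = 1689.70 ≈ 1690

1690


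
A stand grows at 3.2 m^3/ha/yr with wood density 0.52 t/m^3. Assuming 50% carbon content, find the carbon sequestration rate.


C = 3.2 * 0.52 * 0.5 = 0.832 ≈ 0.83 t C/ha/yr

0.83 t C/ha/yr


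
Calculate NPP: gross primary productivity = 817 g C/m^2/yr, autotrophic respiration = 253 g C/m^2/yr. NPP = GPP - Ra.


NPP = GPP - Ra = 817 - 253 = 564 g C/m^2/yr

564 g C/m^2/yr


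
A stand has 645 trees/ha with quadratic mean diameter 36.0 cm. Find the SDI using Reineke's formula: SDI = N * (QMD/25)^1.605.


QMD/25 = 36.0/25 = 1.44
(1.44)^1.605 = exp(1.605 * ln(1.44)) = exp(1.605 * 0.364643) = exp(0.585252) = 1.79544
SDI = 645 * 1.79544 = 1158.06 ≈ 1158

1158


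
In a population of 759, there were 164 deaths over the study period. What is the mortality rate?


Mortality rate = 164 / 759 = 0.216074 ≈ 0.2161

0.2161


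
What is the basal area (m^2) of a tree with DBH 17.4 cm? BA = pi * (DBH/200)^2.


D/200 = 17.4/200 = 0.087 m
(D/200)^2 = 0.087^2 = 0.007569
BA = 3.141593 * 0.007569 = 0.0237787 ≈ 0.0238 m^2

0.0238 m^2


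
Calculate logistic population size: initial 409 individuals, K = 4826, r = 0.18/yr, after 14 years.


(K - N0)/N0 = (4826 - 409)/409 = 4417/409 = 10.7995
r*t = 0.18 * 14 = 2.52; exp(-2.52) = 0.0804596
10.7995 * 0.0804596 = 0.868923
1 + 0.868923 = 1.86892
N = 4826 / 1.86892 = 2582.24 ≈ 2582

2582


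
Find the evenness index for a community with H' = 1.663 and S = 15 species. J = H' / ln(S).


ln(15) = 2.70805
J = H' / ln(S) = 1.663 / 2.70805 = 0.614095 ≈ 0.6141

0.6141


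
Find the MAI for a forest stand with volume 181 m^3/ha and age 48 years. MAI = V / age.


MAI = 181 / 48 = 3.7708 ≈ 3.77 m^3/ha/yr

3.77 m^3/ha/yr


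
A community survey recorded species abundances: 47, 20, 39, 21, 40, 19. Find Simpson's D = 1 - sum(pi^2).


Total N = 47 + 20 + 39 + 21 + 40 + 19 = 186
Per-species terms:
  p = 47/186 = 0.252688; p^2 = 0.252688^2 = 0.063851
  p = 20/186 = 0.107527; p^2 = 0.107527^2 = 0.011562
  p = 39/186 = 0.209677; p^2 = 0.209677^2 = 0.043964
  p = 21/186 = 0.112903; p^2 = 0.112903^2 = 0.012747
  p = 40/186 = 0.215054; p^2 = 0.215054^2 = 0.046248
  p = 19/186 = 0.102151; p^2 = 0.102151^2 = 0.010435
sum(p^2) = 0.063851 + 0.011562 + 0.043964 + 0.012747 + 0.046248 + 0.010435 = 0.188807
D = 1 - 0.188807 = 0.811193 ≈ 0.8112

0.8112


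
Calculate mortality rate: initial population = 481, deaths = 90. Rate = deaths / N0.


Mortality rate = 90 / 481 = 0.187110 ≈ 0.1871

0.1871


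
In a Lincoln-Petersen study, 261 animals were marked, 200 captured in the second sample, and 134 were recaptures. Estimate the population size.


N = M * C / R = 261 * 200 / 134 = 52200 / 134 = 389.55 ≈ 390

390 individuals


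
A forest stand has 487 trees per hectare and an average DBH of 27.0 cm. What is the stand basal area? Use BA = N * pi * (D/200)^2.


(D/200)^2 = (27.0/200)^2 = 0.135^2 = 0.018225
Individual BA = 3.141593 * 0.018225 = 0.0572555 m^2
Stand BA = 487 * 0.0572555 = 27.8834 ≈ 27.88 m^2/ha

27.88 m^2/ha
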